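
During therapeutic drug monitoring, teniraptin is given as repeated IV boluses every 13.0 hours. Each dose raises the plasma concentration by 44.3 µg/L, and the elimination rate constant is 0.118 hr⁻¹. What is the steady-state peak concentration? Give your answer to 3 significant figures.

Fraction remaining after one interval: e^(−kτ) = e^(−0.1180 × 13.0) = 0.2157
R = 1 / (1 − 0.2157) = 1.275
Css,max = 44.3 × 1.275 ≈ 56.5 µg/L

56.5 µg/L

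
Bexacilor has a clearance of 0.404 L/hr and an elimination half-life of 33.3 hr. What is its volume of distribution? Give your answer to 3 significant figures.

19.4 L

k = ln 2 / t½ = ln 2 / 33.3 = 0.02082 hr⁻¹
V = CL / k = 0.404 / 0.02082 ≈ 19.4 L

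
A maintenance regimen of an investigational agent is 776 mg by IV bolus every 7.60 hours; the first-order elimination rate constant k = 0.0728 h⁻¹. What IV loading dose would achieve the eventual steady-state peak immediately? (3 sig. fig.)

Accumulation ratio R = 1 / (1 − e^(−kτ)) = 1 / (1 − e^(−0.07280×7.60)) = 1 / (1 − 0.5751) = 2.353
Loading dose = maintenance dose × R = 776 × 2.353 ≈ 1830 mg

1830 mg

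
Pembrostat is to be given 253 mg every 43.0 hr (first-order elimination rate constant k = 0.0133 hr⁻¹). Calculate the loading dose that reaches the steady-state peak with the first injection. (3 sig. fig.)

581 mg

Accumulation ratio R = 1 / (1 − e^(−kτ)) = 1 / (1 − e^(−0.01330×43.0)) = 1 / (1 − 0.5645) = 2.296
Loading dose = maintenance dose × R = 253 × 2.296 ≈ 581 mg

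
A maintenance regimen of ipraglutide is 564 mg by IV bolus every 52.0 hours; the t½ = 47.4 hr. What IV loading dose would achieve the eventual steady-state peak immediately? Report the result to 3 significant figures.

1060 mg

k = ln 2 / 47.4 = 0.01462 hr⁻¹
Accumulation ratio R = 1 / (1 − e^(−kτ)) = 1 / (1 − e^(−0.01462×52.0)) = 1 / (1 − 0.4675) = 1.878
Loading dose = maintenance dose × R = 564 × 1.878 ≈ 1060 mg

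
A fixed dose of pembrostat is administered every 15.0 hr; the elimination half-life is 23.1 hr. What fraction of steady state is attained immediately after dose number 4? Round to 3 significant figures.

k = ln 2 / 23.1 = 0.03001 hr⁻¹
f_n = 1 − e^(−nkτ) = 1 − e^(−4 × 0.03001 × 15.0) = 1 − e^(−1.800) = 1 − 0.1652 ≈ 0.835

0.835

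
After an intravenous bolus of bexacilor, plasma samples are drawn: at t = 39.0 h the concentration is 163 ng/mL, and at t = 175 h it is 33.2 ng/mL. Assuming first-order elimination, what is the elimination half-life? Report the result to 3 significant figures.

59.2 hours

k = ln(C₁/C₂) / (t₂ − t₁) = ln(163/33.2) / (175 − 39.0)
  = 1.591 / 136.0 = 0.01170 h⁻¹
t½ = ln 2 / k = ln 2 / 0.01170 ≈ 59.2 hours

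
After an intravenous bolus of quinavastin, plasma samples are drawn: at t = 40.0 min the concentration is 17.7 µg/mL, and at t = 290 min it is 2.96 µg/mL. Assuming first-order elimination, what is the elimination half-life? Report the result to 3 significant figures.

96.9 minutes

k = ln(C₁/C₂) / (t₂ − t₁) = ln(17.7/2.96) / (290 − 40.0)
  = 1.788 / 250.0 = 0.007154 min⁻¹
t½ = ln 2 / k = ln 2 / 0.007154 ≈ 96.9 minutes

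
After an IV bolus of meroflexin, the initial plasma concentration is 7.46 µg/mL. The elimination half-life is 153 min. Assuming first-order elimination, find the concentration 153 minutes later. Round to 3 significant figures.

3.73 µg/mL

k = ln 2 / 153 = 0.004530 min⁻¹
C(t) = C₀ e^(−kt) = 7.46 × e^(−0.004530 × 153) = 7.46 × e^(−0.6931) = 7.46 × 0.5000 ≈ 3.73 µg/mL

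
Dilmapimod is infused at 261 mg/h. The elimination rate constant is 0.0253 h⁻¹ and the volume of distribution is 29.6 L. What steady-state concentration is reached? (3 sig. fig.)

349 mg/L

CL = k · V = 0.0253 × 29.6 = 0.7489 L/h
Css = rate / CL = 261 / 0.7489 ≈ 349 mg/L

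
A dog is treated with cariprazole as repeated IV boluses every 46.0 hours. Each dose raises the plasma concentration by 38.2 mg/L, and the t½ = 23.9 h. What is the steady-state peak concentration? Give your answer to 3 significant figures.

51.9 mg/L

k = ln 2 / 23.9 = 0.02900 h⁻¹
Fraction remaining after one interval: e^(−kτ) = e^(−0.02900 × 46.0) = 0.2634
R = 1 / (1 − 0.2634) = 1.358
Css,max = 38.2 × 1.358 ≈ 51.9 mg/L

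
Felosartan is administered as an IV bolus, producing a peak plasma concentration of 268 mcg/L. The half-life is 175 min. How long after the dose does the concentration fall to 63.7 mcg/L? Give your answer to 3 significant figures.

k = ln 2 / 175 = 0.003961 min⁻¹
C(t) = C₀ e^(−kt)  ⇒  t = ln(C₀/C) / k
t = ln(268/63.7) / 0.003961 = 1.437 / 0.003961 ≈ 363 minutes

363 minutes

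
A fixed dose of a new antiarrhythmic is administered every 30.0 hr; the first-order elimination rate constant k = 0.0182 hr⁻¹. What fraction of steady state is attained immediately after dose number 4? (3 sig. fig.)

0.887

f_n = 1 − e^(−nkτ) = 1 − e^(−4 × 0.01820 × 30.0) = 1 − e^(−2.184) = 1 − 0.1126 ≈ 0.887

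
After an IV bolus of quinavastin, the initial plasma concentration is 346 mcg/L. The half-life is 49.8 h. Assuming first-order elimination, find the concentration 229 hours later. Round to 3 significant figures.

14.3 mcg/L

k = ln 2 / 49.8 = 0.01392 h⁻¹
C(t) = C₀ e^(−kt) = 346 × e^(−0.01392 × 229) = 346 × e^(−3.187) = 346 × 0.04128 ≈ 14.3 mcg/L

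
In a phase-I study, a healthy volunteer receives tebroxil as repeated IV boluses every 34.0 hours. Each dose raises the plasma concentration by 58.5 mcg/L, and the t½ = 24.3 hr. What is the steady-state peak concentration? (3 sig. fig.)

94.2 mcg/L

k = ln 2 / 24.3 = 0.02852 hr⁻¹
Fraction remaining after one interval: e^(−kτ) = e^(−0.02852 × 34.0) = 0.3791
R = 1 / (1 − 0.3791) = 1.611
Css,max = 58.5 × 1.611 ≈ 94.2 mcg/L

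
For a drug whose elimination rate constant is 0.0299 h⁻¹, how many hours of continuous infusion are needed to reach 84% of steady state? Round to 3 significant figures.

f = 1 − e^(−kt)  ⇒  t = −ln(1 − f) / k
t = −ln(1 − 0.84) / 0.02990 = 1.833 / 0.02990 ≈ 61.3 hours

61.3 hours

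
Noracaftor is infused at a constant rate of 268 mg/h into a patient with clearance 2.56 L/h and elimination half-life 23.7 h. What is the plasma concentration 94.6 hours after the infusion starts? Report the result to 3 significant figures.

98.1 µg/mL

Css = rate / CL = 268 / 2.56 = 104.7 µg/mL
k = ln 2 / 23.7 = 0.02925 h⁻¹
C(t) = Css (1 − e^(−kt)) = 104.7 × (1 − e^(−2.767)) = 104.7 × 0.9371 ≈ 98.1 µg/mL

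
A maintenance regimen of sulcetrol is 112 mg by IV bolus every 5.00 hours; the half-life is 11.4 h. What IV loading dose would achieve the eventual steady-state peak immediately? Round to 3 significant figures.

k = ln 2 / 11.4 = 0.06080 h⁻¹
Accumulation ratio R = 1 / (1 − e^(−kτ)) = 1 / (1 − e^(−0.06080×5.00)) = 1 / (1 − 0.7379) = 3.815
Loading dose = maintenance dose × R = 112 × 3.815 ≈ 427 mg

427 mg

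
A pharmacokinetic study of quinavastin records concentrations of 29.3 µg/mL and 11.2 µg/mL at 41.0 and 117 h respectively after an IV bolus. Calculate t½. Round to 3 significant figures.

54.8 hours

k = ln(C₁/C₂) / (t₂ − t₁) = ln(29.3/11.2) / (117 − 41.0)
  = 0.9617 / 76.00 = 0.01265 h⁻¹
t½ = ln 2 / k = ln 2 / 0.01265 ≈ 54.8 hours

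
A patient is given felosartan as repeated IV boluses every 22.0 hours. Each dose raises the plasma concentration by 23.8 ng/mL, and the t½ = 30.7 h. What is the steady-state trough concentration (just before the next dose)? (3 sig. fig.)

37.0 ng/mL

k = ln 2 / 30.7 = 0.02258 h⁻¹
Fraction remaining after one interval: e^(−kτ) = e^(−0.02258 × 22.0) = 0.6085
R = 1 / (1 − 0.6085) = 2.554
Css,max = 23.8 × 2.554 = 60.80 ng/mL
Css,min = Css,max × e^(−kτ) = 60.80 × 0.6085 ≈ 37.0 ng/mL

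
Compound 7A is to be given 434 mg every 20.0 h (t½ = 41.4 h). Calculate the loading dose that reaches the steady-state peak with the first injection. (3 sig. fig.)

1530 mg

k = ln 2 / 41.4 = 0.01674 h⁻¹
Accumulation ratio R = 1 / (1 − e^(−kτ)) = 1 / (1 − e^(−0.01674×20.0)) = 1 / (1 − 0.7154) = 3.514
Loading dose = maintenance dose × R = 434 × 3.514 ≈ 1530 mg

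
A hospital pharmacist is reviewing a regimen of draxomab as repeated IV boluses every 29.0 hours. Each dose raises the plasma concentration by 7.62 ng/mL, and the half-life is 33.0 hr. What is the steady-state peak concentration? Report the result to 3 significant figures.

16.7 ng/mL

k = ln 2 / 33.0 = 0.02100 hr⁻¹
Fraction remaining after one interval: e^(−kτ) = e^(−0.02100 × 29.0) = 0.5438
R = 1 / (1 − 0.5438) = 2.192
Css,max = 7.62 × 2.192 ≈ 16.7 ng/mL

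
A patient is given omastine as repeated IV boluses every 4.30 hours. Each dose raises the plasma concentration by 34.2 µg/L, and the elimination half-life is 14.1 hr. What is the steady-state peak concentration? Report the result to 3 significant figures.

k = ln 2 / 14.1 = 0.04916 hr⁻¹
Fraction remaining after one interval: e^(−kτ) = e^(−0.04916 × 4.30) = 0.8095
R = 1 / (1 − 0.8095) = 5.248
Css,max = 34.2 × 5.248 ≈ 179 µg/L

179 µg/L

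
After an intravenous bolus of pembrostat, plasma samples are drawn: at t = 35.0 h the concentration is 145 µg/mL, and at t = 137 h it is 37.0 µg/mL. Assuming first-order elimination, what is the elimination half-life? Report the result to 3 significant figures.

51.8 hours

k = ln(C₁/C₂) / (t₂ − t₁) = ln(145/37.0) / (137 − 35.0)
  = 1.366 / 102.0 = 0.01339 h⁻¹
t½ = ln 2 / k = ln 2 / 0.01339 ≈ 51.8 hours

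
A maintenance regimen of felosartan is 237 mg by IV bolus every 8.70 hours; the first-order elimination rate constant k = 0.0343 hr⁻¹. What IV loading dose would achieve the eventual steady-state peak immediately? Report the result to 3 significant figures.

919 mg

Accumulation ratio R = 1 / (1 − e^(−kτ)) = 1 / (1 − e^(−0.03430×8.70)) = 1 / (1 − 0.7420) = 3.876
Loading dose = maintenance dose × R = 237 × 3.876 ≈ 919 mg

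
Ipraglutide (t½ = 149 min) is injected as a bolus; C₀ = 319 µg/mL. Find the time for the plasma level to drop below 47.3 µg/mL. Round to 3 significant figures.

k = ln 2 / 149 = 0.004652 min⁻¹
C(t) = C₀ e^(−kt)  ⇒  t = ln(C₀/C) / k
t = ln(319/47.3) / 0.004652 = 1.909 / 0.004652 ≈ 410 minutes

410 minutes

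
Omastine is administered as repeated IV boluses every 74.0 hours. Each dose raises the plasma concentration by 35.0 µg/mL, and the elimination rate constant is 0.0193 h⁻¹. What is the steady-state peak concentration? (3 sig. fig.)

46.0 µg/mL

Fraction remaining after one interval: e^(−kτ) = e^(−0.01930 × 74.0) = 0.2397
R = 1 / (1 − 0.2397) = 1.315
Css,max = 35.0 × 1.315 ≈ 46.0 µg/mL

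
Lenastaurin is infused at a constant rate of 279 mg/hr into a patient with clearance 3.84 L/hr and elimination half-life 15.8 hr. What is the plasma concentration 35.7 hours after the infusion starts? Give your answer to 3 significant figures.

Css = rate / CL = 279 / 3.84 = 72.66 mg/L
k = ln 2 / 15.8 = 0.04387 hr⁻¹
C(t) = Css (1 − e^(−kt)) = 72.66 × (1 − e^(−1.566)) = 72.66 × 0.7912 ≈ 57.5 mg/L

57.5 mg/L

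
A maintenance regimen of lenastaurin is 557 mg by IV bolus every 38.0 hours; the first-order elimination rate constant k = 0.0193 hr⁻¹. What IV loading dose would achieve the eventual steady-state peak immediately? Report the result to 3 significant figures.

Accumulation ratio R = 1 / (1 − e^(−kτ)) = 1 / (1 − e^(−0.01930×38.0)) = 1 / (1 − 0.4803) = 1.924
Loading dose = maintenance dose × R = 557 × 1.924 ≈ 1070 mg

1070 mg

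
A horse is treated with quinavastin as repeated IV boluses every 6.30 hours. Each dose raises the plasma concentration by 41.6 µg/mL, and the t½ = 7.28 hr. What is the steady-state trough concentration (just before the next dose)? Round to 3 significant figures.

50.6 µg/mL

k = ln 2 / 7.28 = 0.09521 hr⁻¹
Fraction remaining after one interval: e^(−kτ) = e^(−0.09521 × 6.30) = 0.5489
R = 1 / (1 − 0.5489) = 2.217
Css,max = 41.6 × 2.217 = 92.22 µg/mL
Css,min = Css,max × e^(−kτ) = 92.22 × 0.5489 ≈ 50.6 µg/mL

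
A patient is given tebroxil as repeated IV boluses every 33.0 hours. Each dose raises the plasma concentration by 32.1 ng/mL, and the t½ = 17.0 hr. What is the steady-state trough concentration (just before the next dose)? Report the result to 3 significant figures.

11.3 ng/mL

k = ln 2 / 17.0 = 0.04077 hr⁻¹
Fraction remaining after one interval: e^(−kτ) = e^(−0.04077 × 33.0) = 0.2604
R = 1 / (1 − 0.2604) = 1.352
Css,max = 32.1 × 1.352 = 43.40 ng/mL
Css,min = Css,max × e^(−kτ) = 43.40 × 0.2604 ≈ 11.3 ng/mL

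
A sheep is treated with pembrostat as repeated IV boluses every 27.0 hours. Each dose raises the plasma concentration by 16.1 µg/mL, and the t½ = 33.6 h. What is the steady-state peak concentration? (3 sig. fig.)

k = ln 2 / 33.6 = 0.02063 h⁻¹
Fraction remaining after one interval: e^(−kτ) = e^(−0.02063 × 27.0) = 0.5729
R = 1 / (1 − 0.5729) = 2.342
Css,max = 16.1 × 2.342 ≈ 37.7 µg/mL

37.7 µg/mL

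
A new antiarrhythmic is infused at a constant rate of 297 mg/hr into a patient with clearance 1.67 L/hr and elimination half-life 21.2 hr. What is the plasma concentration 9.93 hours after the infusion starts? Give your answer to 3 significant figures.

Css = rate / CL = 297 / 1.67 = 177.8 µg/mL
k = ln 2 / 21.2 = 0.03270 hr⁻¹
C(t) = Css (1 − e^(−kt)) = 177.8 × (1 − e^(−0.3247)) = 177.8 × 0.2772 ≈ 49.3 µg/mL

49.3 µg/mL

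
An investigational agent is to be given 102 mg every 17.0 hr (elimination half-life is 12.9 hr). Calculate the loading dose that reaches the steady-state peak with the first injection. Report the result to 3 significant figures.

170 mg

k = ln 2 / 12.9 = 0.05373 hr⁻¹
Accumulation ratio R = 1 / (1 − e^(−kτ)) = 1 / (1 − e^(−0.05373×17.0)) = 1 / (1 − 0.4011) = 1.670
Loading dose = maintenance dose × R = 102 × 1.670 ≈ 170 mg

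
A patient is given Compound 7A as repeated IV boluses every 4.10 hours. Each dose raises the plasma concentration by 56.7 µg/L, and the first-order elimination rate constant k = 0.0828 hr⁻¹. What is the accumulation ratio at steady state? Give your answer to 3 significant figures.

3.47

Fraction remaining after one interval: e^(−kτ) = e^(−0.08280 × 4.10) = 0.7121
R = 1 / (1 − 0.7121) = 1 / 0.2879 ≈ 3.47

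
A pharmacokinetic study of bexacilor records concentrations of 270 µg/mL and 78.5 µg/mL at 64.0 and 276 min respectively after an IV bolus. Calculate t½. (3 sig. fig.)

k = ln(C₁/C₂) / (t₂ − t₁) = ln(270/78.5) / (276 − 64.0)
  = 1.235 / 212.0 = 0.005827 min⁻¹
t½ = ln 2 / k = ln 2 / 0.005827 ≈ 119 minutes

119 minutes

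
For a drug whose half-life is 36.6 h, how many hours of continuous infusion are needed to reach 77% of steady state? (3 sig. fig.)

k = ln 2 / 36.6 = 0.01894 h⁻¹
f = 1 − e^(−kt)  ⇒  t = −ln(1 − f) / k
t = −ln(1 − 0.77) / 0.01894 = 1.470 / 0.01894 ≈ 77.6 hours

77.6 hours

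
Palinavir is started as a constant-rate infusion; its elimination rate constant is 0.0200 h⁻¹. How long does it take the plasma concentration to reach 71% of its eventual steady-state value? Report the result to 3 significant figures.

f = 1 − e^(−kt)  ⇒  t = −ln(1 − f) / k
t = −ln(1 − 0.71) / 0.02000 = 1.238 / 0.02000 ≈ 61.9 hours

61.9 hours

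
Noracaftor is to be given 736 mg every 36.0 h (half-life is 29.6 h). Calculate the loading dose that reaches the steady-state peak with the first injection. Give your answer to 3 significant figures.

1290 mg

k = ln 2 / 29.6 = 0.02342 h⁻¹
Accumulation ratio R = 1 / (1 − e^(−kτ)) = 1 / (1 − e^(−0.02342×36.0)) = 1 / (1 − 0.4304) = 1.756
Loading dose = maintenance dose × R = 736 × 1.756 ≈ 1290 mg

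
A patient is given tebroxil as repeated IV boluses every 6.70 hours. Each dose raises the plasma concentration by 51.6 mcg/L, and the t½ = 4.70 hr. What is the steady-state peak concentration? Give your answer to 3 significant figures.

82.2 mcg/L

k = ln 2 / 4.70 = 0.1475 hr⁻¹
Fraction remaining after one interval: e^(−kτ) = e^(−0.1475 × 6.70) = 0.3723
R = 1 / (1 − 0.3723) = 1.593
Css,max = 51.6 × 1.593 ≈ 82.2 mcg/L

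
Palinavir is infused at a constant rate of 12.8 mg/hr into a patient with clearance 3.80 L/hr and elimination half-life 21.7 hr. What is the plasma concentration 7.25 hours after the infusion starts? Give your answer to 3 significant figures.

0.696 µg/mL

Css = rate / CL = 12.8 / 3.80 = 3.368 µg/mL
k = ln 2 / 21.7 = 0.03194 hr⁻¹
C(t) = Css (1 − e^(−kt)) = 3.368 × (1 − e^(−0.2316)) = 3.368 × 0.2067 ≈ 0.696 µg/mL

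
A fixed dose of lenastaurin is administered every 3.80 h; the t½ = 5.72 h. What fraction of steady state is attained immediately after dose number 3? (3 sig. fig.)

k = ln 2 / 5.72 = 0.1212 h⁻¹
f_n = 1 − e^(−nkτ) = 1 − e^(−3 × 0.1212 × 3.80) = 1 − e^(−1.381) = 1 − 0.2512 ≈ 0.749

0.749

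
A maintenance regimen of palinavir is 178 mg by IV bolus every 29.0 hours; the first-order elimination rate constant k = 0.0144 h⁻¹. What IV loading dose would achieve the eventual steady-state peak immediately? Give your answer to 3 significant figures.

Accumulation ratio R = 1 / (1 − e^(−kτ)) = 1 / (1 − e^(−0.01440×29.0)) = 1 / (1 − 0.6586) = 2.929
Loading dose = maintenance dose × R = 178 × 2.929 ≈ 521 mg

521 mg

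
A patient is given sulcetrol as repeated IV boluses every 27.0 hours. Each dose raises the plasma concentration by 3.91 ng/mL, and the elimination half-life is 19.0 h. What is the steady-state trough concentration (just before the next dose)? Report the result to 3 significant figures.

k = ln 2 / 19.0 = 0.03648 h⁻¹
Fraction remaining after one interval: e^(−kτ) = e^(−0.03648 × 27.0) = 0.3734
R = 1 / (1 − 0.3734) = 1.596
Css,max = 3.91 × 1.596 = 6.240 ng/mL
Css,min = Css,max × e^(−kτ) = 6.240 × 0.3734 ≈ 2.33 ng/mL

2.33 ng/mL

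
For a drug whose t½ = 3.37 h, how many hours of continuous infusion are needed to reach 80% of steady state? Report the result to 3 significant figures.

7.82 hours

k = ln 2 / 3.37 = 0.2057 h⁻¹
f = 1 − e^(−kt)  ⇒  t = −ln(1 − f) / k
t = −ln(1 − 0.8) / 0.2057 = 1.609 / 0.2057 ≈ 7.82 hours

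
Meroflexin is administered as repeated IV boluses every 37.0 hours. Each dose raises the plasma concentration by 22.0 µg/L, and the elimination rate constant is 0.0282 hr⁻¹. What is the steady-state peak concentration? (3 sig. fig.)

Fraction remaining after one interval: e^(−kτ) = e^(−0.02820 × 37.0) = 0.3523
R = 1 / (1 − 0.3523) = 1.544
Css,max = 22.0 × 1.544 ≈ 34.0 µg/L

34.0 µg/L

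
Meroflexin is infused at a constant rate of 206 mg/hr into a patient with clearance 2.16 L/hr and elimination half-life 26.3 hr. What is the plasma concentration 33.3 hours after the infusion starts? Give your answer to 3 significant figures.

55.7 µg/mL

Css = rate / CL = 206 / 2.16 = 95.37 µg/mL
k = ln 2 / 26.3 = 0.02636 hr⁻¹
C(t) = Css (1 − e^(−kt)) = 95.37 × (1 − e^(−0.8776)) = 95.37 × 0.5842 ≈ 55.7 µg/mL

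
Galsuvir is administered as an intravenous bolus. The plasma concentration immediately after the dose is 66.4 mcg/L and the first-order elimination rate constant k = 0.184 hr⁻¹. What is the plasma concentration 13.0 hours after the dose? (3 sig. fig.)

C(t) = C₀ e^(−kt) = 66.4 × e^(−0.1840 × 13.0) = 66.4 × e^(−2.392) = 66.4 × 0.09145 ≈ 6.07 mcg/L

6.07 mcg/L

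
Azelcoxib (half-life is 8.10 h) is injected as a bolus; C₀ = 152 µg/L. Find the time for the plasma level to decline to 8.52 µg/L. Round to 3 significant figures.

33.7 hours

k = ln 2 / 8.10 = 0.08557 h⁻¹
C(t) = C₀ e^(−kt)  ⇒  t = ln(C₀/C) / k
t = ln(152/8.52) / 0.08557 = 2.881 / 0.08557 ≈ 33.7 hours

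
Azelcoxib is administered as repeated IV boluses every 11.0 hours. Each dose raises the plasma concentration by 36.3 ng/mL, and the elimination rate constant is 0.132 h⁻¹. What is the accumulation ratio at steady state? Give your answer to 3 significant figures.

1.31

Fraction remaining after one interval: e^(−kτ) = e^(−0.1320 × 11.0) = 0.2341
R = 1 / (1 − 0.2341) = 1 / 0.7659 ≈ 1.31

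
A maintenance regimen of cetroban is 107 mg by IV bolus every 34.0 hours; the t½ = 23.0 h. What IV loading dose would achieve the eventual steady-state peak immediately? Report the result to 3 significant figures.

k = ln 2 / 23.0 = 0.03014 h⁻¹
Accumulation ratio R = 1 / (1 − e^(−kτ)) = 1 / (1 − e^(−0.03014×34.0)) = 1 / (1 − 0.3589) = 1.560
Loading dose = maintenance dose × R = 107 × 1.560 ≈ 167 mg

167 mg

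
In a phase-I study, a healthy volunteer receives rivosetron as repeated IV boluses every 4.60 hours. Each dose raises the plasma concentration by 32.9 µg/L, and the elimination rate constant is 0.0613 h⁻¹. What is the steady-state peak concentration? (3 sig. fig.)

Fraction remaining after one interval: e^(−kτ) = e^(−0.06130 × 4.60) = 0.7543
R = 1 / (1 − 0.7543) = 4.070
Css,max = 32.9 × 4.070 ≈ 134 µg/L

134 µg/L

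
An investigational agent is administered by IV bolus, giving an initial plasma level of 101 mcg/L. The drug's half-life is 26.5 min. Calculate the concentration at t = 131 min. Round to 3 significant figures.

k = ln 2 / 26.5 = 0.02616 min⁻¹
131 min is 4.943 half-lives, so C = 101 × (1/2)^4.943 = 101 × 0.03250 ≈ 3.28 mcg/L

3.28 mcg/L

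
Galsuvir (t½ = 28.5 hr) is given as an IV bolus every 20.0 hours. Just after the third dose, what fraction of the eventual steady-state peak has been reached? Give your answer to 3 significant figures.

0.768

k = ln 2 / 28.5 = 0.02432 hr⁻¹
f_n = 1 − e^(−nkτ) = 1 − e^(−3 × 0.02432 × 20.0) = 1 − e^(−1.459) = 1 − 0.2324 ≈ 0.768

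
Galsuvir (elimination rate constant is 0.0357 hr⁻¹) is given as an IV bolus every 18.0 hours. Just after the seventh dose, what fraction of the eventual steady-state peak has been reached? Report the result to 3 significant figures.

0.989

f_n = 1 − e^(−nkτ) = 1 − e^(−7 × 0.03570 × 18.0) = 1 − e^(−4.498) = 1 − 0.01113 ≈ 0.989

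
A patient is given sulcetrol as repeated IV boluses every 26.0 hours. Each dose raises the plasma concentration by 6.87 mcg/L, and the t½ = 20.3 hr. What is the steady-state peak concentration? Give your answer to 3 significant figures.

k = ln 2 / 20.3 = 0.03415 hr⁻¹
Fraction remaining after one interval: e^(−kτ) = e^(−0.03415 × 26.0) = 0.4116
R = 1 / (1 − 0.4116) = 1.699
Css,max = 6.87 × 1.699 ≈ 11.7 mcg/L

11.7 mcg/L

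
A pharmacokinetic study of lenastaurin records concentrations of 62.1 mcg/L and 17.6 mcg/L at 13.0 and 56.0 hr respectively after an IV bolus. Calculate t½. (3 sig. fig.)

23.6 hours

k = ln(C₁/C₂) / (t₂ − t₁) = ln(62.1/17.6) / (56.0 − 13.0)
  = 1.261 / 43.00 = 0.02932 hr⁻¹
t½ = ln 2 / k = ln 2 / 0.02932 ≈ 23.6 hours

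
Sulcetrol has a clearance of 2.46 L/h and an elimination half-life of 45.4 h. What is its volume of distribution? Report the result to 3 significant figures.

161 L

k = ln 2 / t½ = ln 2 / 45.4 = 0.01527 h⁻¹
V = CL / k = 2.46 / 0.01527 ≈ 161 L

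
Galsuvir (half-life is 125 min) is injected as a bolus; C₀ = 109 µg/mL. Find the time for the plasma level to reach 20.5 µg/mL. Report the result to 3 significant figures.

301 minutes

k = ln 2 / 125 = 0.005545 min⁻¹
C(t) = C₀ e^(−kt)  ⇒  t = ln(C₀/C) / k
t = ln(109/20.5) / 0.005545 = 1.671 / 0.005545 ≈ 301 minutes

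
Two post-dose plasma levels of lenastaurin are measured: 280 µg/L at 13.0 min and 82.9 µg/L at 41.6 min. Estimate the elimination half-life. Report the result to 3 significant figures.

16.3 minutes

k = ln(C₁/C₂) / (t₂ − t₁) = ln(280/82.9) / (41.6 − 13.0)
  = 1.217 / 28.60 = 0.04256 min⁻¹
t½ = ln 2 / k = ln 2 / 0.04256 ≈ 16.3 minutes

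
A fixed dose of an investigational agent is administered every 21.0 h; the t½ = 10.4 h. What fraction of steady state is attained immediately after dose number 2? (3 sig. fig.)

0.939

k = ln 2 / 10.4 = 0.06665 h⁻¹
f_n = 1 − e^(−nkτ) = 1 − e^(−2 × 0.06665 × 21.0) = 1 − e^(−2.799) = 1 − 0.06086 ≈ 0.939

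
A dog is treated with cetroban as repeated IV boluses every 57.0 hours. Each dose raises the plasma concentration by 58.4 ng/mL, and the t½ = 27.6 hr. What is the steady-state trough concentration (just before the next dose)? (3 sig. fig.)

18.3 ng/mL

k = ln 2 / 27.6 = 0.02511 hr⁻¹
Fraction remaining after one interval: e^(−kτ) = e^(−0.02511 × 57.0) = 0.2390
R = 1 / (1 − 0.2390) = 1.314
Css,max = 58.4 × 1.314 = 76.74 ng/mL
Css,min = Css,max × e^(−kτ) = 76.74 × 0.2390 ≈ 18.3 ng/mL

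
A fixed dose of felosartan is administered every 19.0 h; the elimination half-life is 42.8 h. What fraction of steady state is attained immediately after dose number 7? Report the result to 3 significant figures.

0.884

k = ln 2 / 42.8 = 0.01620 h⁻¹
f_n = 1 − e^(−nkτ) = 1 − e^(−7 × 0.01620 × 19.0) = 1 − e^(−2.154) = 1 − 0.1160 ≈ 0.884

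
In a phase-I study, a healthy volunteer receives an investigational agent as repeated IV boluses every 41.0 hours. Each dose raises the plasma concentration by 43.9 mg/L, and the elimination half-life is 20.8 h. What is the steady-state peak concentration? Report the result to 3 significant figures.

58.9 mg/L

k = ln 2 / 20.8 = 0.03332 h⁻¹
Fraction remaining after one interval: e^(−kτ) = e^(−0.03332 × 41.0) = 0.2550
R = 1 / (1 − 0.2550) = 1.342
Css,max = 43.9 × 1.342 ≈ 58.9 mg/L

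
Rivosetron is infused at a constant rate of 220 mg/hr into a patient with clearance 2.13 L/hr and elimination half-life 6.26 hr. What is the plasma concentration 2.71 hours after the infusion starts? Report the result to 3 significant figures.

26.8 mg/L

Css = rate / CL = 220 / 2.13 = 103.3 mg/L
k = ln 2 / 6.26 = 0.1107 hr⁻¹
C(t) = Css (1 − e^(−kt)) = 103.3 × (1 − e^(−0.3001)) = 103.3 × 0.2592 ≈ 26.8 mg/L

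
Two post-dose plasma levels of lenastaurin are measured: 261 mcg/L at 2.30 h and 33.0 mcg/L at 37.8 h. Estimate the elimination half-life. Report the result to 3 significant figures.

k = ln(C₁/C₂) / (t₂ − t₁) = ln(261/33.0) / (37.8 − 2.30)
  = 2.068 / 35.50 = 0.05825 h⁻¹
t½ = ln 2 / k = ln 2 / 0.05825 ≈ 11.9 hours

11.9 hours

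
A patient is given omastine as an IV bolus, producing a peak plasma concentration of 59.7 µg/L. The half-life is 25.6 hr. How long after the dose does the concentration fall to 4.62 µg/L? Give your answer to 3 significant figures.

k = ln 2 / 25.6 = 0.02708 hr⁻¹
C(t) = C₀ e^(−kt)  ⇒  t = ln(C₀/C) / k
t = ln(59.7/4.62) / 0.02708 = 2.559 / 0.02708 ≈ 94.5 hours

94.5 hours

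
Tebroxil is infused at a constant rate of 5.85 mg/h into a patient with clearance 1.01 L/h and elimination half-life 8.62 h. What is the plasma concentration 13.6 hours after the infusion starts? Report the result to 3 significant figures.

Css = rate / CL = 5.85 / 1.01 = 5.792 mg/L
k = ln 2 / 8.62 = 0.08041 h⁻¹
C(t) = Css (1 − e^(−kt)) = 5.792 × (1 − e^(−1.094)) = 5.792 × 0.6650 ≈ 3.85 mg/L

3.85 mg/L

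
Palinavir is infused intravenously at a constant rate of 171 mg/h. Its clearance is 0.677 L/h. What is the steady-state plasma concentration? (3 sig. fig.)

253 µg/mL

Css = infusion rate / CL = 171 / 0.677 ≈ 253 µg/mL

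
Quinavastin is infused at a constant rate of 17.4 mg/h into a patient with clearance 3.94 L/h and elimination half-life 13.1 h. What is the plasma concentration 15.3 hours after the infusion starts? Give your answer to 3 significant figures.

2.45 µg/mL

Css = rate / CL = 17.4 / 3.94 = 4.416 µg/mL
k = ln 2 / 13.1 = 0.05291 h⁻¹
C(t) = Css (1 − e^(−kt)) = 4.416 × (1 − e^(−0.8096)) = 4.416 × 0.5549 ≈ 2.45 µg/mL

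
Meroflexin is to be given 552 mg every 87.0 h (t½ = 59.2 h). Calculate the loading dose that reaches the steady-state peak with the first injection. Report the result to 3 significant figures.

k = ln 2 / 59.2 = 0.01171 h⁻¹
Accumulation ratio R = 1 / (1 − e^(−kτ)) = 1 / (1 − e^(−0.01171×87.0)) = 1 / (1 − 0.3611) = 1.565
Loading dose = maintenance dose × R = 552 × 1.565 ≈ 864 mg

864 mg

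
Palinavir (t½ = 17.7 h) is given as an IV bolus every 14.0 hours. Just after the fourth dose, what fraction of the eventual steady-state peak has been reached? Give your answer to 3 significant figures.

k = ln 2 / 17.7 = 0.03916 h⁻¹
f_n = 1 − e^(−nkτ) = 1 − e^(−4 × 0.03916 × 14.0) = 1 − e^(−2.193) = 1 − 0.1116 ≈ 0.888

0.888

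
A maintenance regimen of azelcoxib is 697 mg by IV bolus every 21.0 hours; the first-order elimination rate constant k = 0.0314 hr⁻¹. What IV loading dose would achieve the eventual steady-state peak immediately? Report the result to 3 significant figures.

1440 mg

Accumulation ratio R = 1 / (1 − e^(−kτ)) = 1 / (1 − e^(−0.03140×21.0)) = 1 / (1 − 0.5172) = 2.071
Loading dose = maintenance dose × R = 697 × 2.071 ≈ 1440 mg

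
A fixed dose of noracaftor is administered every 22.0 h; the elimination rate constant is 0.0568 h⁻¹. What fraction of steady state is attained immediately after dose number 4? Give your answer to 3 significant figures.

f_n = 1 − e^(−nkτ) = 1 − e^(−4 × 0.05680 × 22.0) = 1 − e^(−4.998) = 1 − 0.006749 ≈ 0.993

0.993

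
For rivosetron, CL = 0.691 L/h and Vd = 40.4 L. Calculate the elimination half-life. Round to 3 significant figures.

40.5 hours

k = CL / V = 0.691 / 40.4 = 0.01710 h⁻¹
t½ = ln 2 / k = ln 2 / 0.01710 ≈ 40.5 hours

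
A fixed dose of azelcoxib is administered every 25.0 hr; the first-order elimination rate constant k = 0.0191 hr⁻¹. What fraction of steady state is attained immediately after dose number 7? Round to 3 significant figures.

0.965

f_n = 1 − e^(−nkτ) = 1 − e^(−7 × 0.01910 × 25.0) = 1 − e^(−3.342) = 1 − 0.03535 ≈ 0.965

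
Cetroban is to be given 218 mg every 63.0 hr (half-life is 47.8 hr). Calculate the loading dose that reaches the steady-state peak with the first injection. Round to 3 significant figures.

k = ln 2 / 47.8 = 0.01450 hr⁻¹
Accumulation ratio R = 1 / (1 − e^(−kτ)) = 1 / (1 − e^(−0.01450×63.0)) = 1 / (1 − 0.4011) = 1.670
Loading dose = maintenance dose × R = 218 × 1.670 ≈ 364 mg

364 mg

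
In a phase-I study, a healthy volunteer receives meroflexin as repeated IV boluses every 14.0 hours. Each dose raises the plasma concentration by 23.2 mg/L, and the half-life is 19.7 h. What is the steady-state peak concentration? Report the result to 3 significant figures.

k = ln 2 / 19.7 = 0.03519 h⁻¹
Fraction remaining after one interval: e^(−kτ) = e^(−0.03519 × 14.0) = 0.6110
R = 1 / (1 − 0.6110) = 2.571
Css,max = 23.2 × 2.571 ≈ 59.6 mg/L

59.6 mg/L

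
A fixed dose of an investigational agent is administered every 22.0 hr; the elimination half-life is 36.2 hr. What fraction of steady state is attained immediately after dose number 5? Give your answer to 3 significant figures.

k = ln 2 / 36.2 = 0.01915 hr⁻¹
f_n = 1 − e^(−nkτ) = 1 − e^(−5 × 0.01915 × 22.0) = 1 − e^(−2.106) = 1 − 0.1217 ≈ 0.878

0.878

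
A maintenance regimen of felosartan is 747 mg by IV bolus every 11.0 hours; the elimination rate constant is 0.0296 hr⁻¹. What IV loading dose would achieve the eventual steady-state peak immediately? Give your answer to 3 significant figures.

2690 mg

Accumulation ratio R = 1 / (1 − e^(−kτ)) = 1 / (1 − e^(−0.02960×11.0)) = 1 / (1 − 0.7221) = 3.598
Loading dose = maintenance dose × R = 747 × 3.598 ≈ 2690 mg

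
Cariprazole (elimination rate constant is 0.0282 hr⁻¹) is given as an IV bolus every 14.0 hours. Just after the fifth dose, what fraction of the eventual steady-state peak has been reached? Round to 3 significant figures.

0.861

f_n = 1 − e^(−nkτ) = 1 − e^(−5 × 0.02820 × 14.0) = 1 − e^(−1.974) = 1 − 0.1389 ≈ 0.861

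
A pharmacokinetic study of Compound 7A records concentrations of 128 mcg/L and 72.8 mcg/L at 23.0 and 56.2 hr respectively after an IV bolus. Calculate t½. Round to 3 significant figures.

k = ln(C₁/C₂) / (t₂ − t₁) = ln(128/72.8) / (56.2 − 23.0)
  = 0.5643 / 33.20 = 0.01700 hr⁻¹
t½ = ln 2 / k = ln 2 / 0.01700 ≈ 40.8 hours

40.8 hours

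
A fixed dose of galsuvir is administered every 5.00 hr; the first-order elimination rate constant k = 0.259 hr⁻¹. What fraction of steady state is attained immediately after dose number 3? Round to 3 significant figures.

0.979

f_n = 1 − e^(−nkτ) = 1 − e^(−3 × 0.2590 × 5.00) = 1 − e^(−3.885) = 1 − 0.02055 ≈ 0.979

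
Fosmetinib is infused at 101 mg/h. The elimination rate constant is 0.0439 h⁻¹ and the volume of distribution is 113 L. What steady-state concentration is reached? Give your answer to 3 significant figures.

20.4 mg/L

CL = k · V = 0.0439 × 113 = 4.961 L/h
Css = rate / CL = 101 / 4.961 ≈ 20.4 mg/L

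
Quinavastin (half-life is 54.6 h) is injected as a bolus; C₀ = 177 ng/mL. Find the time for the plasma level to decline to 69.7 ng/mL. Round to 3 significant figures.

k = ln 2 / 54.6 = 0.01270 h⁻¹
C(t) = C₀ e^(−kt)  ⇒  t = ln(C₀/C) / k
t = ln(177/69.7) / 0.01270 = 0.9319 / 0.01270 ≈ 73.4 hours

73.4 hours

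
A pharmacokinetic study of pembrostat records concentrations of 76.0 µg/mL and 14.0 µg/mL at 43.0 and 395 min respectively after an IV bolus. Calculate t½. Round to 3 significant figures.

k = ln(C₁/C₂) / (t₂ − t₁) = ln(76.0/14.0) / (395 − 43.0)
  = 1.692 / 352.0 = 0.004806 min⁻¹
t½ = ln 2 / k = ln 2 / 0.004806 ≈ 144 minutes

144 minutes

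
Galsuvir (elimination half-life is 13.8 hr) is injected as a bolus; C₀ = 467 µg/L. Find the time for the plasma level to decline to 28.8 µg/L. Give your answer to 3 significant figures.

55.5 hours

k = ln 2 / 13.8 = 0.05023 hr⁻¹
C(t) = C₀ e^(−kt)  ⇒  t = ln(C₀/C) / k
t = ln(467/28.8) / 0.05023 = 2.786 / 0.05023 ≈ 55.5 hours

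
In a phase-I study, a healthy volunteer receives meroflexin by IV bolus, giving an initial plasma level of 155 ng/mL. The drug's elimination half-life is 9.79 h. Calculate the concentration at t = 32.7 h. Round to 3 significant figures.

k = ln 2 / 9.79 = 0.07080 h⁻¹
32.7 h is 3.340 half-lives, so C = 155 × (1/2)^3.340 = 155 × 0.09875 ≈ 15.3 ng/mL

15.3 ng/mL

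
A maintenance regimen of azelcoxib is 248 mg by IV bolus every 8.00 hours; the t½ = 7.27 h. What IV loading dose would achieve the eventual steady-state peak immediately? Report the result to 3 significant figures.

465 mg

k = ln 2 / 7.27 = 0.09534 h⁻¹
Accumulation ratio R = 1 / (1 − e^(−kτ)) = 1 / (1 − e^(−0.09534×8.00)) = 1 / (1 − 0.4664) = 1.874
Loading dose = maintenance dose × R = 248 × 1.874 ≈ 465 mg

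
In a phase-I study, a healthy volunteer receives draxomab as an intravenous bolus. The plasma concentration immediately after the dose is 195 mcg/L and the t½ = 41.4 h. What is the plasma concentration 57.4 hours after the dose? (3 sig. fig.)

74.6 mcg/L

k = ln 2 / 41.4 = 0.01674 h⁻¹
57.4 h is 1.386 half-lives, so C = 195 × (1/2)^1.386 = 195 × 0.3825 ≈ 74.6 mcg/L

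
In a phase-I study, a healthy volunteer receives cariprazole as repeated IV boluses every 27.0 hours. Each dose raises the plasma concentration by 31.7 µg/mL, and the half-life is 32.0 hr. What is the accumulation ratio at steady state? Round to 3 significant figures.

2.26

k = ln 2 / 32.0 = 0.02166 hr⁻¹
Fraction remaining after one interval: e^(−kτ) = e^(−0.02166 × 27.0) = 0.5572
R = 1 / (1 − 0.5572) = 1 / 0.4428 ≈ 2.26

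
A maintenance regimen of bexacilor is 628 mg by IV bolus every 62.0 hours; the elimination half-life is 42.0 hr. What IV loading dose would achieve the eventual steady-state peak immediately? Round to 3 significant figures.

980 mg

k = ln 2 / 42.0 = 0.01650 hr⁻¹
Accumulation ratio R = 1 / (1 − e^(−kτ)) = 1 / (1 − e^(−0.01650×62.0)) = 1 / (1 − 0.3594) = 1.561
Loading dose = maintenance dose × R = 628 × 1.561 ≈ 980 mg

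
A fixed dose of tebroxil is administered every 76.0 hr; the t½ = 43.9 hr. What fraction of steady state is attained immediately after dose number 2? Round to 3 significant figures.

k = ln 2 / 43.9 = 0.01579 hr⁻¹
f_n = 1 − e^(−nkτ) = 1 − e^(−2 × 0.01579 × 76.0) = 1 − e^(−2.400) = 1 − 0.09072 ≈ 0.909

0.909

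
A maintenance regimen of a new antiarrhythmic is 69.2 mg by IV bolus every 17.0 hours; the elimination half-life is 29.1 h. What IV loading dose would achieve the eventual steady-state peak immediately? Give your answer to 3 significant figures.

k = ln 2 / 29.1 = 0.02382 h⁻¹
Accumulation ratio R = 1 / (1 − e^(−kτ)) = 1 / (1 − e^(−0.02382×17.0)) = 1 / (1 − 0.6670) = 3.003
Loading dose = maintenance dose × R = 69.2 × 3.003 ≈ 208 mg

208 mg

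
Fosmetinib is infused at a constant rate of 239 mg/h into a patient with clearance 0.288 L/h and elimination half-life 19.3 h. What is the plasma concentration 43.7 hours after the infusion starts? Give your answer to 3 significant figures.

657 mg/L

Css = rate / CL = 239 / 0.288 = 829.9 mg/L
k = ln 2 / 19.3 = 0.03591 h⁻¹
C(t) = Css (1 − e^(−kt)) = 829.9 × (1 − e^(−1.569)) = 829.9 × 0.7918 ≈ 657 mg/L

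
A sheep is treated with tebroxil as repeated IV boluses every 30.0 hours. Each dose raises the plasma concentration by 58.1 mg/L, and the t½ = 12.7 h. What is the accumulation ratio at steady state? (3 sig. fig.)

1.24

k = ln 2 / 12.7 = 0.05458 h⁻¹
Fraction remaining after one interval: e^(−kτ) = e^(−0.05458 × 30.0) = 0.1945
R = 1 / (1 − 0.1945) = 1 / 0.8055 ≈ 1.24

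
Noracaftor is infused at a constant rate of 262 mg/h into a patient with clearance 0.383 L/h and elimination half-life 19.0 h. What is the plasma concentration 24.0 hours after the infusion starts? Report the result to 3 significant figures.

399 µg/mL

Css = rate / CL = 262 / 0.383 = 684.1 µg/mL
k = ln 2 / 19.0 = 0.03648 h⁻¹
C(t) = Css (1 − e^(−kt)) = 684.1 × (1 − e^(−0.8756)) = 684.1 × 0.5834 ≈ 399 µg/mL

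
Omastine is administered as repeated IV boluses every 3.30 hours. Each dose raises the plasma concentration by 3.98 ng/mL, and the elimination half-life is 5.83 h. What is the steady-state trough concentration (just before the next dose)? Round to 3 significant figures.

k = ln 2 / 5.83 = 0.1189 h⁻¹
Fraction remaining after one interval: e^(−kτ) = e^(−0.1189 × 3.30) = 0.6755
R = 1 / (1 − 0.6755) = 3.081
Css,max = 3.98 × 3.081 = 12.26 ng/mL
Css,min = Css,max × e^(−kτ) = 12.26 × 0.6755 ≈ 8.28 ng/mL

8.28 ng/mL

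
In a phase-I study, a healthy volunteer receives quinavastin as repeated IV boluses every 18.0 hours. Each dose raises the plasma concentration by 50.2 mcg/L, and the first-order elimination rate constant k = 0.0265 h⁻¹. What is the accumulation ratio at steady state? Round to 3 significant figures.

Fraction remaining after one interval: e^(−kτ) = e^(−0.02650 × 18.0) = 0.6206
R = 1 / (1 − 0.6206) = 1 / 0.3794 ≈ 2.64

2.64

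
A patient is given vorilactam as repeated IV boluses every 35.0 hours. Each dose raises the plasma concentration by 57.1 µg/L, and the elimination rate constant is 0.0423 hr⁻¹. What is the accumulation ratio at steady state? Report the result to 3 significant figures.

1.29

Fraction remaining after one interval: e^(−kτ) = e^(−0.04230 × 35.0) = 0.2275
R = 1 / (1 − 0.2275) = 1 / 0.7725 ≈ 1.29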